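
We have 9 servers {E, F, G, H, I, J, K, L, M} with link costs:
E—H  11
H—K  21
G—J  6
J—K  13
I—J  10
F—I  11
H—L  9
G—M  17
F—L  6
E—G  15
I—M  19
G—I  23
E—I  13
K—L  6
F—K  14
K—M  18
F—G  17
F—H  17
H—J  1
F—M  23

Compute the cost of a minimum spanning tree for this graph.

Prim, starting at M.
Step 1: cheapest edge leaving the tree is G—M (17); add G.
Step 2: cheapest edge leaving the tree is G—J (6); add J.
Step 3: cheapest edge leaving the tree is H—J (1); add H.
Step 4: cheapest edge leaving the tree is H—L (9); add L.
Step 5: cheapest edge leaving the tree is F—L (6); add F.
Step 6: cheapest edge leaving the tree is K—L (6); add K.
Step 7: cheapest edge leaving the tree is I—J (10); add I.
Step 8: cheapest edge leaving the tree is E—H (11); add E.
MST edges: G—M, G—J, H—J, H—L, F—L, K—L, I—J, E—H; total weight 17+6+1+9+6+6+10+11 = 66.

66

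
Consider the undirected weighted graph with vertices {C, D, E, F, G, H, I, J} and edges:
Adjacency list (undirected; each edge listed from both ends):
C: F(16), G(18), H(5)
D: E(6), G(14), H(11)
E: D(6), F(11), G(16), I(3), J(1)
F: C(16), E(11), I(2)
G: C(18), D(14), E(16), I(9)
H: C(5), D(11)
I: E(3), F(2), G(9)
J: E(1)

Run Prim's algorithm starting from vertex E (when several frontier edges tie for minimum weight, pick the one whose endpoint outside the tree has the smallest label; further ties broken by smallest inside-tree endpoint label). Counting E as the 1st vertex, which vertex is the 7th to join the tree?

H

Prim, starting at E.
Step 1: cheapest edge leaving the tree is E—J (1); add J.
Step 2: cheapest edge leaving the tree is E—I (3); add I.
Step 3: cheapest edge leaving the tree is F—I (2); add F.
Step 4: cheapest edge leaving the tree is D—E (6); add D.
Step 5: cheapest edge leaving the tree is G—I (9); add G.
Step 6: cheapest edge leaving the tree is D—H (11); add H.
Step 7: cheapest edge leaving the tree is C—H (5); add C.
Vertex order: E, J, I, F, D, G, H, C. The 7th vertex is H.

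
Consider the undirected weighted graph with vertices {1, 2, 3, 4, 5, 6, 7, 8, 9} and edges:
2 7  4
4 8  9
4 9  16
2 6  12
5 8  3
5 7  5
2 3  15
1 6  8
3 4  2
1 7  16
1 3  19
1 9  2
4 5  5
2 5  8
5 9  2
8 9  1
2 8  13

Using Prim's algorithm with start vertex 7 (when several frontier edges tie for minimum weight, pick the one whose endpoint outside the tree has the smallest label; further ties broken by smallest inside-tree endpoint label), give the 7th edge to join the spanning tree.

3-4

Grow the tree from 7 using Prim:
Step 1: cheapest edge leaving the tree is 2 7 (4); add 2.
Step 2: cheapest edge leaving the tree is 5 7 (5); add 5.
Step 3: cheapest edge leaving the tree is 5 9 (2); add 9.
Step 4: cheapest edge leaving the tree is 8 9 (1); add 8.
Step 5: cheapest edge leaving the tree is 1 9 (2); add 1.
Step 6: cheapest edge leaving the tree is 4 5 (5); add 4.
Step 7: cheapest edge leaving the tree is 3 4 (2); add 3.
Step 8: cheapest edge leaving the tree is 1 6 (8); add 6.
The 7th edge added is 3 4.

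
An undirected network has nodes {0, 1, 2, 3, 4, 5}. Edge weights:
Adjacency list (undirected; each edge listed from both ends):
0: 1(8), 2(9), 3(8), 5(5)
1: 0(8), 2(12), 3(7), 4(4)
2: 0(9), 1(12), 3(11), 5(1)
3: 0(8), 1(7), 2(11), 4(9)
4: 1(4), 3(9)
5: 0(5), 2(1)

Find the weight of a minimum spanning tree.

25

Grow the tree from 5 using Prim:
Step 1: cheapest edge leaving the tree is 2–5 (1); add 2.
Step 2: cheapest edge leaving the tree is 0–5 (5); add 0.
Step 3: cheapest edge leaving the tree is 0–1 (8); add 1.
Step 4: cheapest edge leaving the tree is 1–4 (4); add 4.
Step 5: cheapest edge leaving the tree is 1–3 (7); add 3.
MST edges: 2–5, 0–5, 0–1, 1–4, 1–3; total weight 1+5+8+4+7 = 25.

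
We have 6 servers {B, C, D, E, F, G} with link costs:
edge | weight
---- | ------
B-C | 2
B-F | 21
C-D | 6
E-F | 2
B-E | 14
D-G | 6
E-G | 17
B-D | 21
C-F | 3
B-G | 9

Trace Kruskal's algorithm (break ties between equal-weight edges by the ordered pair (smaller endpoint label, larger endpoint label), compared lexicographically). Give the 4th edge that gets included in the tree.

C-D

Kruskal's algorithm — process edges by increasing weight (ties by edge label):
B-C (2): add. Components now {B,C} {D} {E} {F} {G}
E-F (2): add. Components now {B,C} {D} {E,F} {G}
C-F (3): add. Components now {B,C,E,F} {D} {G}
C-D (6): add. Components now {B,C,D,E,F} {G}
D-G (6): add. Components now {B,C,D,E,F,G}
The 4th edge added is C-D.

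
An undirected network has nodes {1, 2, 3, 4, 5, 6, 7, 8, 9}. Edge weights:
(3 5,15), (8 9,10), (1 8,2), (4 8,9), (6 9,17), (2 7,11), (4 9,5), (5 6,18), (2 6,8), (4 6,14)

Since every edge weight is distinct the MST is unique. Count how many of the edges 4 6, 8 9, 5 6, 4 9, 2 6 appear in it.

Kruskal: consider edges lightest-first.
1 8 (2): add — endpoints in different components.
4 9 (5): add — endpoints in different components.
2 6 (8): add — endpoints in different components.
4 8 (9): add — endpoints in different components.
8 9 (10): skip — 8 and 9 already connected.
2 7 (11): add — endpoints in different components.
4 6 (14): add — endpoints in different components.
3 5 (15): add — endpoints in different components.
6 9 (17): skip — 6 and 9 already connected.
5 6 (18): add — endpoints in different components.
MST edge set: {1 8, 4 9, 2 6, 4 8, 2 7, 4 6, 3 5, 5 6}.
Of the listed edges, {4 6, 5 6, 4 9, 2 6} are in the MST → 4.

4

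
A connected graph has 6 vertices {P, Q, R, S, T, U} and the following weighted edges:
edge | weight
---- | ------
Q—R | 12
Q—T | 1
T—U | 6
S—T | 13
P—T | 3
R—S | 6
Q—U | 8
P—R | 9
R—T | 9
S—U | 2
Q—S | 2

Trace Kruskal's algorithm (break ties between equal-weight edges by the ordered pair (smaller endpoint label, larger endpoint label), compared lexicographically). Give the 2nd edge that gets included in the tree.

Sort edges by weight, then run Kruskal:
Q—T (1): add — endpoints in different components.
Q—S (2): add — endpoints in different components.
S—U (2): add — endpoints in different components.
P—T (3): add — endpoints in different components.
R—S (6): add — endpoints in different components.
The 2nd edge added is Q—S.

Q-S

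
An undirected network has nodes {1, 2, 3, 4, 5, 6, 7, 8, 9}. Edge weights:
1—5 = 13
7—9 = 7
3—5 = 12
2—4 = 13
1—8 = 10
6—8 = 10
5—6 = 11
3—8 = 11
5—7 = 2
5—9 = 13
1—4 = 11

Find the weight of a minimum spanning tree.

75

Kruskal's algorithm — process edges by increasing weight (ties by edge label):
5—7 (2): add — endpoints in different components.
7—9 (7): add — endpoints in different components.
1—8 (10): add — endpoints in different components.
6—8 (10): add — endpoints in different components.
1—4 (11): add — endpoints in different components.
3—8 (11): add — endpoints in different components.
5—6 (11): add — endpoints in different components.
3—5 (12): skip — 3 and 5 already connected.
1—5 (13): skip — 1 and 5 already connected.
2—4 (13): add — endpoints in different components.
MST edges: 5—7, 7—9, 1—8, 6—8, 1—4, 3—8, 5—6, 2—4; total weight 2+7+10+10+11+11+11+13 = 75.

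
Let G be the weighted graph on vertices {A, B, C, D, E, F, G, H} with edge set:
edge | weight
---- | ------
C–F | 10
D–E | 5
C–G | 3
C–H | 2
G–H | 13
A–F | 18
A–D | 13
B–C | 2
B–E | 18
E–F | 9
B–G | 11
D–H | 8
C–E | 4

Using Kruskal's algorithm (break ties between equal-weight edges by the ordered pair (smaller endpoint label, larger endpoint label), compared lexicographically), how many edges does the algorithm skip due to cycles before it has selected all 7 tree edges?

Kruskal: consider edges lightest-first.
B–C (2): add — endpoints in different components.
C–H (2): add — endpoints in different components.
C–G (3): add — endpoints in different components.
C–E (4): add — endpoints in different components.
D–E (5): add — endpoints in different components.
D–H (8): skip — D and H already connected.
E–F (9): add — endpoints in different components.
C–F (10): skip — C and F already connected.
B–G (11): skip — B and G already connected.
A–D (13): add — endpoints in different components.
Edges rejected before the tree was complete: 3.

3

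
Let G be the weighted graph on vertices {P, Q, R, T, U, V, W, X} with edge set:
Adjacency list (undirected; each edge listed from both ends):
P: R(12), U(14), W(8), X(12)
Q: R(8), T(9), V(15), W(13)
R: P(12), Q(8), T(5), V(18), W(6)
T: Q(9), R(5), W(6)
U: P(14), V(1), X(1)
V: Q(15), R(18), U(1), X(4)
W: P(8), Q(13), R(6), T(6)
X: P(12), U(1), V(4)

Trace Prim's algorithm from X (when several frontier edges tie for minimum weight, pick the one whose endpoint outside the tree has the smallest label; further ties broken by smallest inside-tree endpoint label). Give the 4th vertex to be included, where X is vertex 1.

Grow the tree from X using Prim:
Step 1: cheapest edge leaving the tree is U-X (1); add U.
Step 2: cheapest edge leaving the tree is U-V (1); add V.
Step 3: cheapest edge leaving the tree is P-X (12); add P.
Step 4: cheapest edge leaving the tree is P-W (8); add W.
Step 5: cheapest edge leaving the tree is R-W (6); add R.
Step 6: cheapest edge leaving the tree is R-T (5); add T.
Step 7: cheapest edge leaving the tree is Q-R (8); add Q.
Vertex order: X, U, V, P, W, R, T, Q. The 4th vertex is P.

P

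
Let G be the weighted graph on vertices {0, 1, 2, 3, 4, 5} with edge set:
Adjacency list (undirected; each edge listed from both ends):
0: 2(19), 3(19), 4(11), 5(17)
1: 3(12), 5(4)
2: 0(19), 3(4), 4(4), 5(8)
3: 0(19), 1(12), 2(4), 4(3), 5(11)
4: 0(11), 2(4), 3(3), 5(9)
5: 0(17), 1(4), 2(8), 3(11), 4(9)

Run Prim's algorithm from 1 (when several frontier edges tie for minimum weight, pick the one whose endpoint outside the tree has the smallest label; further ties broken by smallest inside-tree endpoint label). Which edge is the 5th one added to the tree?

0-4

Prim's algorithm from 1:
Step 1: frontier [1 5 4, 1 3 12] → take 1 5 (4); add 5.
Step 2: frontier [1 3 12, 2 5 8, 4 5 9, 3 5 11, 0 5 17] → take 2 5 (8); add 2.
Step 3: frontier [1 3 12, 2 3 4, 2 4 4, 0 2 19, 4 5 9, 3 5 11, 0 5 17] → take 2 3 (4); add 3.
Step 4: frontier [2 4 4, 0 2 19, 3 4 3, 0 3 19, 4 5 9, 0 5 17] → take 3 4 (3); add 4.
Step 5: frontier [0 2 19, 0 3 19, 0 4 11, 0 5 17] → take 0 4 (11); add 0.
The 5th edge added is 0 4.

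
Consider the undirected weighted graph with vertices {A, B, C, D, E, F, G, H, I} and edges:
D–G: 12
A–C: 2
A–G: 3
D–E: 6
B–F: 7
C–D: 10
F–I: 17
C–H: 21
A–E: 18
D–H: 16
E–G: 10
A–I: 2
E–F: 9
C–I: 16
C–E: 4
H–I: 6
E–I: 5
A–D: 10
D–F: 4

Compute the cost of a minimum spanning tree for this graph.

34

Grow the tree from A using Prim:
Step 1: cheapest edge leaving the tree is A–C (2); add C.
Step 2: cheapest edge leaving the tree is A–I (2); add I.
Step 3: cheapest edge leaving the tree is A–G (3); add G.
Step 4: cheapest edge leaving the tree is C–E (4); add E.
Step 5: cheapest edge leaving the tree is D–E (6); add D.
Step 6: cheapest edge leaving the tree is D–F (4); add F.
Step 7: cheapest edge leaving the tree is H–I (6); add H.
Step 8: cheapest edge leaving the tree is B–F (7); add B.
MST edges: A–C, A–I, A–G, C–E, D–E, D–F, H–I, B–F; total weight 2+2+3+4+6+4+6+7 = 34.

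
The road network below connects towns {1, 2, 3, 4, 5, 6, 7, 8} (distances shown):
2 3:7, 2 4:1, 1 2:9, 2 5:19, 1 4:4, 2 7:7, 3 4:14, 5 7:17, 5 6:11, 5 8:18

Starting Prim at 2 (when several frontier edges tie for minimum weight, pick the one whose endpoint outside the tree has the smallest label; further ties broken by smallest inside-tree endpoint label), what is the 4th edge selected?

Prim's algorithm from 2:
Step 1: cheapest edge leaving the tree is 2 4 (1); add 4.
Step 2: cheapest edge leaving the tree is 1 4 (4); add 1.
Step 3: cheapest edge leaving the tree is 2 3 (7); add 3.
Step 4: cheapest edge leaving the tree is 2 7 (7); add 7.
Step 5: cheapest edge leaving the tree is 5 7 (17); add 5.
Step 6: cheapest edge leaving the tree is 5 6 (11); add 6.
Step 7: cheapest edge leaving the tree is 5 8 (18); add 8.
The 4th edge added is 2 7.

2-7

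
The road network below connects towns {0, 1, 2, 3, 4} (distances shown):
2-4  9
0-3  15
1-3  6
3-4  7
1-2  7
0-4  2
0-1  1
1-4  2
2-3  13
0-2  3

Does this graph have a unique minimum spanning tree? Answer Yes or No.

Kruskal's algorithm — process edges by increasing weight (ties by edge label):
0-1 (1): add. Components now {0,1} {2} {3} {4}
0-4 (2): add. Components now {0,1,4} {2} {3}
1-4 (2): skip — 1 and 4 already connected.
0-2 (3): add. Components now {0,1,2,4} {3}
1-3 (6): add. Components now {0,1,2,3,4}
Non-tree edge 1-4 has weight 2, equal to the heaviest edge on its tree cycle — swapping gives another MST of the same weight. Not unique.

No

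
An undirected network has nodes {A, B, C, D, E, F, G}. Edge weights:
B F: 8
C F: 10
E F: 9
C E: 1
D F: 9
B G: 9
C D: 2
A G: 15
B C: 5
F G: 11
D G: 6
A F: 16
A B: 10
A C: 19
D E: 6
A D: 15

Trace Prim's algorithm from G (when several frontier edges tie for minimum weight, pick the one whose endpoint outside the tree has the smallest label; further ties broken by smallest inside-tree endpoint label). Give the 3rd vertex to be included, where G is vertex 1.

C

Prim's algorithm from G:
Step 1: cheapest edge leaving the tree is D G (6); add D.
Step 2: cheapest edge leaving the tree is C D (2); add C.
Step 3: cheapest edge leaving the tree is C E (1); add E.
Step 4: cheapest edge leaving the tree is B C (5); add B.
Step 5: cheapest edge leaving the tree is B F (8); add F.
Step 6: cheapest edge leaving the tree is A B (10); add A.
Vertex order: G, D, C, E, B, F, A. The 3rd vertex is C.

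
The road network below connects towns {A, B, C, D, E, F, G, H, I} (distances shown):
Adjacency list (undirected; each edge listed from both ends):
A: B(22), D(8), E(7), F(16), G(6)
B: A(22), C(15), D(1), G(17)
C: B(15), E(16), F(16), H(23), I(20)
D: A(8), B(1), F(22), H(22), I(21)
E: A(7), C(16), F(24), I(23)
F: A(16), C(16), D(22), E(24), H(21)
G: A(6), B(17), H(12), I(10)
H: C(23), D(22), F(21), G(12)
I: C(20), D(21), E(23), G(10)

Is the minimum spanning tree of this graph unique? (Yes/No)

No

Kruskal: consider edges lightest-first.
B–D (1): add — endpoints in different components.
A–G (6): add — endpoints in different components.
A–E (7): add — endpoints in different components.
A–D (8): add — endpoints in different components.
G–I (10): add — endpoints in different components.
G–H (12): add — endpoints in different components.
B–C (15): add — endpoints in different components.
A–F (16): add — endpoints in different components.
Non-tree edge C–F has weight 16, equal to the heaviest edge on its tree cycle — swapping gives another MST of the same weight. Not unique.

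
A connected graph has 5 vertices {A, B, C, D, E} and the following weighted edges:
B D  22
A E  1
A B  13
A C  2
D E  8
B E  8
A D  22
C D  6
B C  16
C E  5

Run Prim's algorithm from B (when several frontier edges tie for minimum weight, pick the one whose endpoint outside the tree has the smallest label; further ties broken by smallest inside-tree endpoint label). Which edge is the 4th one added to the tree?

C-D

Grow the tree from B using Prim:
Step 1: frontier [B E 8, A B 13, B C 16, B D 22] → take B E (8); add E.
Step 2: frontier [A B 13, B C 16, B D 22, A E 1, C E 5, D E 8] → take A E (1); add A.
Step 3: frontier [A C 2, A D 22, B C 16, B D 22, C E 5, D E 8] → take A C (2); add C.
Step 4: frontier [A D 22, B D 22, C D 6, D E 8] → take C D (6); add D.
The 4th edge added is C D.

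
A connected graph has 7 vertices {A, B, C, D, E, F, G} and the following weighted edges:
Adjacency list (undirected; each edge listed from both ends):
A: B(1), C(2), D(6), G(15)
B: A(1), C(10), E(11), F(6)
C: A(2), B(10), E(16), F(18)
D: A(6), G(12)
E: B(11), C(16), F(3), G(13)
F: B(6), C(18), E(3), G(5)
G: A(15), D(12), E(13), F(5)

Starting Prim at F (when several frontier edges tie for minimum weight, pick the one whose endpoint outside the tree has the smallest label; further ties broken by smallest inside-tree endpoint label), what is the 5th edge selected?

Prim's algorithm from F:
Step 1: frontier [E-F 3, F-G 5, B-F 6, C-F 18] → take E-F (3); add E.
Step 2: frontier [B-E 11, E-G 13, C-E 16, F-G 5, B-F 6, C-F 18] → take F-G (5); add G.
Step 3: frontier [B-E 11, C-E 16, B-F 6, C-F 18, D-G 12, A-G 15] → take B-F (6); add B.
Step 4: frontier [A-B 1, B-C 10, C-E 16, C-F 18, D-G 12, A-G 15] → take A-B (1); add A.
Step 5: frontier [A-C 2, A-D 6, B-C 10, C-E 16, C-F 18, D-G 12] → take A-C (2); add C.
Step 6: frontier [A-D 6, D-G 12] → take A-D (6); add D.
The 5th edge added is A-C.

A-C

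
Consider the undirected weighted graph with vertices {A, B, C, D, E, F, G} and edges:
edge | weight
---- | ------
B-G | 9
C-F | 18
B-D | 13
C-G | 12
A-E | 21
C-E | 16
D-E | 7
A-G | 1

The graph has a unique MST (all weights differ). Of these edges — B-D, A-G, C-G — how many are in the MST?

Sort edges by weight, then run Kruskal:
A-G (1): add — endpoints in different components.
D-E (7): add — endpoints in different components.
B-G (9): add — endpoints in different components.
C-G (12): add — endpoints in different components.
B-D (13): add — endpoints in different components.
C-E (16): skip — C and E already connected.
C-F (18): add — endpoints in different components.
MST edge set: {A-G, D-E, B-G, C-G, B-D, C-F}.
Of the listed edges, {B-D, A-G, C-G} are in the MST → 3.

3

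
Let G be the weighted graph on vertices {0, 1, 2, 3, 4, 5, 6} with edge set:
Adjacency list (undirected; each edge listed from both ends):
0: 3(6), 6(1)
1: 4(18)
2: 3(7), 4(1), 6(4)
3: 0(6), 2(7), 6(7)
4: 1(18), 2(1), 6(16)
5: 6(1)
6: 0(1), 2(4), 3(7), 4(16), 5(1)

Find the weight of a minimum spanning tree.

Sort edges by weight, then run Kruskal:
0–6 (1): add. Components now {0,6} {1} {2} {3} {4} {5}
2–4 (1): add. Components now {0,6} {1} {2,4} {3} {5}
5–6 (1): add. Components now {0,5,6} {1} {2,4} {3}
2–6 (4): add. Components now {0,2,4,5,6} {1} {3}
0–3 (6): add. Components now {0,2,3,4,5,6} {1}
2–3 (7): skip — 2 and 3 already connected.
3–6 (7): skip — 3 and 6 already connected.
4–6 (16): skip — 4 and 6 already connected.
1–4 (18): add. Components now {0,1,2,3,4,5,6}
MST edges: 0–6, 2–4, 5–6, 2–6, 0–3, 1–4; total weight 1+1+1+4+6+18 = 31.

31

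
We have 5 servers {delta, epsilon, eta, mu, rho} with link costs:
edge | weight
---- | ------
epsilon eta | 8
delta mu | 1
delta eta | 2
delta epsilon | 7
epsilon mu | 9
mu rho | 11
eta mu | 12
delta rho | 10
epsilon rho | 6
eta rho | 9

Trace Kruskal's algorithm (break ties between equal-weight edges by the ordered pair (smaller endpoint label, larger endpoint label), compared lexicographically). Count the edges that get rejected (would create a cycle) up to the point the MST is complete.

0

Kruskal: consider edges lightest-first.
delta mu (1): add. Components now {eta} {epsilon} {delta,mu} {rho}
delta eta (2): add. Components now {delta,eta,mu} {epsilon} {rho}
epsilon rho (6): add. Components now {delta,eta,mu} {epsilon,rho}
delta epsilon (7): add. Components now {delta,epsilon,eta,mu,rho}
Edges rejected before the tree was complete: 0.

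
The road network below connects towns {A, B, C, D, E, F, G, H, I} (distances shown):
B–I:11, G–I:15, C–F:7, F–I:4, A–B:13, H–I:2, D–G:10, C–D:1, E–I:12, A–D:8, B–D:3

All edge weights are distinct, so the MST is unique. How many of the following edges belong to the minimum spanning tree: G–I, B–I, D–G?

Sort edges by weight, then run Kruskal:
C–D (1): add — endpoints in different components.
H–I (2): add — endpoints in different components.
B–D (3): add — endpoints in different components.
F–I (4): add — endpoints in different components.
C–F (7): add — endpoints in different components.
A–D (8): add — endpoints in different components.
D–G (10): add — endpoints in different components.
B–I (11): skip — B and I already connected.
E–I (12): add — endpoints in different components.
MST edge set: {C–D, H–I, B–D, F–I, C–F, A–D, D–G, E–I}.
Of the listed edges, {D–G} are in the MST → 1.

1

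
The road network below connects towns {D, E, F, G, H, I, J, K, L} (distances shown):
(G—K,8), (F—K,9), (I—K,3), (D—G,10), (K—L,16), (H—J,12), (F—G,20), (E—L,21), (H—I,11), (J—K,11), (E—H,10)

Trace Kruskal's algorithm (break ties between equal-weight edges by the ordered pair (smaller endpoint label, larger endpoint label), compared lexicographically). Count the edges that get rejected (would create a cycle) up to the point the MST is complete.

1

Sort edges by weight, then run Kruskal:
I—K (3): add — endpoints in different components.
G—K (8): add — endpoints in different components.
F—K (9): add — endpoints in different components.
D—G (10): add — endpoints in different components.
E—H (10): add — endpoints in different components.
H—I (11): add — endpoints in different components.
J—K (11): add — endpoints in different components.
H—J (12): skip — H and J already connected.
K—L (16): add — endpoints in different components.
Edges rejected before the tree was complete: 1.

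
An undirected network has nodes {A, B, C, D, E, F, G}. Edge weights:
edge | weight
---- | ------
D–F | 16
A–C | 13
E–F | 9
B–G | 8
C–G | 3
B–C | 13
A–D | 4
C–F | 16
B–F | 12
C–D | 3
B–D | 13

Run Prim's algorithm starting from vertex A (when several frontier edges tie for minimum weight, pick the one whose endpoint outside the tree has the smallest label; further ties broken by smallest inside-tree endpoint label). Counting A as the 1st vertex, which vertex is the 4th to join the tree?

Grow the tree from A using Prim:
Step 1: cheapest edge leaving the tree is A–D (4); add D.
Step 2: cheapest edge leaving the tree is C–D (3); add C.
Step 3: cheapest edge leaving the tree is C–G (3); add G.
Step 4: cheapest edge leaving the tree is B–G (8); add B.
Step 5: cheapest edge leaving the tree is B–F (12); add F.
Step 6: cheapest edge leaving the tree is E–F (9); add E.
Vertex order: A, D, C, G, B, F, E. The 4th vertex is G.

G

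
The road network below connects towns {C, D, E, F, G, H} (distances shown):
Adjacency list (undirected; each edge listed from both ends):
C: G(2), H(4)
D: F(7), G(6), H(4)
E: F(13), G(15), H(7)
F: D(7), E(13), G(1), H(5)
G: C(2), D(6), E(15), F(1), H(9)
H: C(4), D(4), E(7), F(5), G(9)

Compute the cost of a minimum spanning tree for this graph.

Prim, starting at H.
Step 1: frontier [C—H 4, D—H 4, F—H 5, E—H 7, G—H 9] → take C—H (4); add C.
Step 2: frontier [C—G 2, D—H 4, F—H 5, E—H 7, G—H 9] → take C—G (2); add G.
Step 3: frontier [F—G 1, D—G 6, E—G 15, D—H 4, F—H 5, E—H 7] → take F—G (1); add F.
Step 4: frontier [D—F 7, E—F 13, D—G 6, E—G 15, D—H 4, E—H 7] → take D—H (4); add D.
Step 5: frontier [E—F 13, E—G 15, E—H 7] → take E—H (7); add E.
MST edges: C—H, C—G, F—G, D—H, E—H; total weight 4+2+1+4+7 = 18.

18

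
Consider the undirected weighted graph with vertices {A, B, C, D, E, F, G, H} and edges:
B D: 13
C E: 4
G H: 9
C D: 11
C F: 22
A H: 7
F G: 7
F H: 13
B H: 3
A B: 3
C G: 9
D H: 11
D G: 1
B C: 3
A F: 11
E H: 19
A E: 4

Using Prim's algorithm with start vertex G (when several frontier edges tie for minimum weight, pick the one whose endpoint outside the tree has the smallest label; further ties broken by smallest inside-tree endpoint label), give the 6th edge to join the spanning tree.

B-H

Grow the tree from G using Prim:
Step 1: cheapest edge leaving the tree is D G (1); add D.
Step 2: cheapest edge leaving the tree is F G (7); add F.
Step 3: cheapest edge leaving the tree is C G (9); add C.
Step 4: cheapest edge leaving the tree is B C (3); add B.
Step 5: cheapest edge leaving the tree is A B (3); add A.
Step 6: cheapest edge leaving the tree is B H (3); add H.
Step 7: cheapest edge leaving the tree is A E (4); add E.
The 6th edge added is B H.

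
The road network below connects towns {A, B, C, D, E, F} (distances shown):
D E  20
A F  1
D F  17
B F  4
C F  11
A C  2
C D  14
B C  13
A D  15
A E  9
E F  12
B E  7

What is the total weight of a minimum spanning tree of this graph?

Sort edges by weight, then run Kruskal:
A F (1): add. Components now {A,F} {B} {C} {D} {E}
A C (2): add. Components now {A,C,F} {B} {D} {E}
B F (4): add. Components now {A,B,C,F} {D} {E}
B E (7): add. Components now {A,B,C,E,F} {D}
A E (9): skip — A and E already connected.
C F (11): skip — C and F already connected.
E F (12): skip — E and F already connected.
B C (13): skip — B and C already connected.
C D (14): add. Components now {A,B,C,D,E,F}
MST edges: A F, A C, B F, B E, C D; total weight 1+2+4+7+14 = 28.

28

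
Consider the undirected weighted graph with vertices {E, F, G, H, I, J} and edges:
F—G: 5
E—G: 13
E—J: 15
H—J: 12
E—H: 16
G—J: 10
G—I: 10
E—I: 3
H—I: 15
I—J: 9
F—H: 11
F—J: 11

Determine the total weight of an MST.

Sort edges by weight, then run Kruskal:
E—I (3): add — endpoints in different components.
F—G (5): add — endpoints in different components.
I—J (9): add — endpoints in different components.
G—I (10): add — endpoints in different components.
G—J (10): skip — G and J already connected.
F—H (11): add — endpoints in different components.
MST edges: E—I, F—G, I—J, G—I, F—H; total weight 3+5+9+10+11 = 38.

38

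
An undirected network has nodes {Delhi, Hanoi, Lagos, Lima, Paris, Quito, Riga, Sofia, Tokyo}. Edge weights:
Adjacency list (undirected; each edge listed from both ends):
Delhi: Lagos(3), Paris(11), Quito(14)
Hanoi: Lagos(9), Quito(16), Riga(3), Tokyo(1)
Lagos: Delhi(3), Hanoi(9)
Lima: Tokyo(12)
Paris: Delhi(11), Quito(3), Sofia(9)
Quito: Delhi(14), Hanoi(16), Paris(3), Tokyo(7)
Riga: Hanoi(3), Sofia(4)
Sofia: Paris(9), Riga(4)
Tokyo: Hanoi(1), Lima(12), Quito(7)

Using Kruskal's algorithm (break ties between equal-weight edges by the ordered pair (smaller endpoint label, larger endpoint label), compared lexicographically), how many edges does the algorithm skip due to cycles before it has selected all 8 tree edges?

2

Kruskal's algorithm — process edges by increasing weight (ties by edge label):
Hanoi Tokyo (1): add — endpoints in different components.
Delhi Lagos (3): add — endpoints in different components.
Hanoi Riga (3): add — endpoints in different components.
Paris Quito (3): add — endpoints in different components.
Riga Sofia (4): add — endpoints in different components.
Quito Tokyo (7): add — endpoints in different components.
Hanoi Lagos (9): add — endpoints in different components.
Paris Sofia (9): skip — Sofia and Paris already connected.
Delhi Paris (11): skip — Paris and Delhi already connected.
Lima Tokyo (12): add — endpoints in different components.
Edges rejected before the tree was complete: 2.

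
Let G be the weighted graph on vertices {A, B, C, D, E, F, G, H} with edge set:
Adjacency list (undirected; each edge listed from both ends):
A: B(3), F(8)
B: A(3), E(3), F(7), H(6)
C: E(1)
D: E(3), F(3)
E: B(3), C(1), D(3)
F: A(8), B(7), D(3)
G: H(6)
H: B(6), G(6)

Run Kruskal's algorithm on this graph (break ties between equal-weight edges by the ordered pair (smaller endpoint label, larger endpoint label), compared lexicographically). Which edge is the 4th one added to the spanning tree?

Kruskal: consider edges lightest-first.
C—E (1): add — endpoints in different components.
A—B (3): add — endpoints in different components.
B—E (3): add — endpoints in different components.
D—E (3): add — endpoints in different components.
D—F (3): add — endpoints in different components.
B—H (6): add — endpoints in different components.
G—H (6): add — endpoints in different components.
The 4th edge added is D—E.

D-E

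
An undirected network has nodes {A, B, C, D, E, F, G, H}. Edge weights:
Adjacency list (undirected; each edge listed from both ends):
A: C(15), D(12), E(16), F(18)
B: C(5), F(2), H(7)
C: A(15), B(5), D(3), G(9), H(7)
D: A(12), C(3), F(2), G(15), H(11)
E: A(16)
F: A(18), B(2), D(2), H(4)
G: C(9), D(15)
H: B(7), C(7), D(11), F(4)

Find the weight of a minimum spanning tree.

48

Kruskal: consider edges lightest-first.
B-F (2): add — endpoints in different components.
D-F (2): add — endpoints in different components.
C-D (3): add — endpoints in different components.
F-H (4): add — endpoints in different components.
B-C (5): skip — B and C already connected.
B-H (7): skip — B and H already connected.
C-H (7): skip — C and H already connected.
C-G (9): add — endpoints in different components.
D-H (11): skip — D and H already connected.
A-D (12): add — endpoints in different components.
A-C (15): skip — A and C already connected.
D-G (15): skip — D and G already connected.
A-E (16): add — endpoints in different components.
MST edges: B-F, D-F, C-D, F-H, C-G, A-D, A-E; total weight 2+2+3+4+9+12+16 = 48.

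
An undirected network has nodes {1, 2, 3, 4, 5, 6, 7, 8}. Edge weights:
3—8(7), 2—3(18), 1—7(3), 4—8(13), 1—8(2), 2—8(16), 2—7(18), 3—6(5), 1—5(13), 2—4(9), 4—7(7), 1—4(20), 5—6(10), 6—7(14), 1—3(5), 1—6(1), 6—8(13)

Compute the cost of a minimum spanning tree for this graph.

Grow the tree from 1 using Prim:
Step 1: cheapest edge leaving the tree is 1—6 (1); add 6.
Step 2: cheapest edge leaving the tree is 1—8 (2); add 8.
Step 3: cheapest edge leaving the tree is 1—7 (3); add 7.
Step 4: cheapest edge leaving the tree is 1—3 (5); add 3.
Step 5: cheapest edge leaving the tree is 4—7 (7); add 4.
Step 6: cheapest edge leaving the tree is 2—4 (9); add 2.
Step 7: cheapest edge leaving the tree is 5—6 (10); add 5.
MST edges: 1—6, 1—8, 1—7, 1—3, 4—7, 2—4, 5—6; total weight 1+2+3+5+7+9+10 = 37.

37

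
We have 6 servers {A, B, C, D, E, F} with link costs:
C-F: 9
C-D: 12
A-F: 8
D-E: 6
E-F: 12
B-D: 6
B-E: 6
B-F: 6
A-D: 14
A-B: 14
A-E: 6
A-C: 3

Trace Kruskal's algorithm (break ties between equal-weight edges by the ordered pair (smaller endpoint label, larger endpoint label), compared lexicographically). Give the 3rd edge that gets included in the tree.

Kruskal's algorithm — process edges by increasing weight (ties by edge label):
A-C (3): add — endpoints in different components.
A-E (6): add — endpoints in different components.
B-D (6): add — endpoints in different components.
B-E (6): add — endpoints in different components.
B-F (6): add — endpoints in different components.
The 3rd edge added is B-D.

B-D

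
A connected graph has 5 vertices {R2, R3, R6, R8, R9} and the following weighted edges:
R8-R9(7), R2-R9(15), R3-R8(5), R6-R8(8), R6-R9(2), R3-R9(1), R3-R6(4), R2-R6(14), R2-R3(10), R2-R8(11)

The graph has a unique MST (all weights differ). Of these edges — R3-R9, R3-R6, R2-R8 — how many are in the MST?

Kruskal's algorithm — process edges by increasing weight (ties by edge label):
R3-R9 (1): add. Components now {R2} {R3,R9} {R8} {R6}
R6-R9 (2): add. Components now {R2} {R3,R6,R9} {R8}
R3-R6 (4): skip — R3 and R6 already connected.
R3-R8 (5): add. Components now {R2} {R3,R6,R8,R9}
R8-R9 (7): skip — R9 and R8 already connected.
R6-R8 (8): skip — R8 and R6 already connected.
R2-R3 (10): add. Components now {R2,R3,R6,R8,R9}
MST edge set: {R3-R9, R6-R9, R3-R8, R2-R3}.
Of the listed edges, {R3-R9} are in the MST → 1.

1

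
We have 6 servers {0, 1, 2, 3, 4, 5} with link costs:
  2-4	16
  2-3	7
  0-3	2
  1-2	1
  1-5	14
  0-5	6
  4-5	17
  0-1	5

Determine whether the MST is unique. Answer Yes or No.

Yes

Kruskal: consider edges lightest-first.
1-2 (1): add. Components now {0} {1,2} {3} {4} {5}
0-3 (2): add. Components now {0,3} {1,2} {4} {5}
0-1 (5): add. Components now {0,1,2,3} {4} {5}
0-5 (6): add. Components now {0,1,2,3,5} {4}
2-3 (7): skip — 2 and 3 already connected.
1-5 (14): skip — 1 and 5 already connected.
2-4 (16): add. Components now {0,1,2,3,4,5}
Every non-tree edge has weight strictly greater than the heaviest edge on the tree path between its endpoints, so the MST is unique.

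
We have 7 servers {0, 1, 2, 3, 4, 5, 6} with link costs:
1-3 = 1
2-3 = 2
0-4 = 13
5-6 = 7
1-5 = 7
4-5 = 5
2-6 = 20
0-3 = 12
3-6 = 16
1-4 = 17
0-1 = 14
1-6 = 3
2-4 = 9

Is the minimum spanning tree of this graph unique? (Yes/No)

Kruskal: consider edges lightest-first.
1-3 (1): add. Components now {0} {1,3} {2} {4} {5} {6}
2-3 (2): add. Components now {0} {1,2,3} {4} {5} {6}
1-6 (3): add. Components now {0} {1,2,3,6} {4} {5}
4-5 (5): add. Components now {0} {1,2,3,6} {4,5}
1-5 (7): add. Components now {0} {1,2,3,4,5,6}
5-6 (7): skip — 5 and 6 already connected.
2-4 (9): skip — 2 and 4 already connected.
0-3 (12): add. Components now {0,1,2,3,4,5,6}
Non-tree edge 5-6 has weight 7, equal to the heaviest edge on its tree cycle — swapping gives another MST of the same weight. Not unique.

No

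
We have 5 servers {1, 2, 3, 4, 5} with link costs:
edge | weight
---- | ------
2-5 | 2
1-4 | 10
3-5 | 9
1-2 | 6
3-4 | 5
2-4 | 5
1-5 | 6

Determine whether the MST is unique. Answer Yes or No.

Sort edges by weight, then run Kruskal:
2-5 (2): add. Components now {1} {2,5} {3} {4}
2-4 (5): add. Components now {1} {2,4,5} {3}
3-4 (5): add. Components now {1} {2,3,4,5}
1-2 (6): add. Components now {1,2,3,4,5}
Non-tree edge 1-5 has weight 6, equal to the heaviest edge on its tree cycle — swapping gives another MST of the same weight. Not unique.

No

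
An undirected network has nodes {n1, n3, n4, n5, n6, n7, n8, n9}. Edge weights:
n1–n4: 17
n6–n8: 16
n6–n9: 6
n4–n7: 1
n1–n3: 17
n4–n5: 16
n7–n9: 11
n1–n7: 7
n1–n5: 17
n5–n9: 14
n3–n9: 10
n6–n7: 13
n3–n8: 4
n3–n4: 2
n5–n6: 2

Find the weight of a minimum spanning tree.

32

Kruskal: consider edges lightest-first.
n4–n7 (1): add — endpoints in different components.
n3–n4 (2): add — endpoints in different components.
n5–n6 (2): add — endpoints in different components.
n3–n8 (4): add — endpoints in different components.
n6–n9 (6): add — endpoints in different components.
n1–n7 (7): add — endpoints in different components.
n3–n9 (10): add — endpoints in different components.
MST edges: n4–n7, n3–n4, n5–n6, n3–n8, n6–n9, n1–n7, n3–n9; total weight 1+2+2+4+6+7+10 = 32.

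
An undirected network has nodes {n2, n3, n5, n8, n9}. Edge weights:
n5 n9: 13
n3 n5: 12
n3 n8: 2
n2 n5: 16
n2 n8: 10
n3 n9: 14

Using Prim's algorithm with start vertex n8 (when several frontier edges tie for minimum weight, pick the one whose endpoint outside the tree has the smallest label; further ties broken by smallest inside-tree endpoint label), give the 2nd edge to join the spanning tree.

n2-n8

Prim, starting at n8.
Step 1: frontier [n3 n8 2, n2 n8 10] → take n3 n8 (2); add n3.
Step 2: frontier [n3 n5 12, n3 n9 14, n2 n8 10] → take n2 n8 (10); add n2.
Step 3: frontier [n2 n5 16, n3 n5 12, n3 n9 14] → take n3 n5 (12); add n5.
Step 4: frontier [n3 n9 14, n5 n9 13] → take n5 n9 (13); add n9.
The 2nd edge added is n2 n8.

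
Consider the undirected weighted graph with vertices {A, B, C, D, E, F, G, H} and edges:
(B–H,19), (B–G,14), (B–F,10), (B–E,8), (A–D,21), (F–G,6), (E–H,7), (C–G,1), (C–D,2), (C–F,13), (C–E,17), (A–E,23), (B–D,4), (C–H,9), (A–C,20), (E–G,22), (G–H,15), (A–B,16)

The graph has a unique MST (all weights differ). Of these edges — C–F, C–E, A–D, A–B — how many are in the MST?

1

Kruskal: consider edges lightest-first.
C–G (1): add — endpoints in different components.
C–D (2): add — endpoints in different components.
B–D (4): add — endpoints in different components.
F–G (6): add — endpoints in different components.
E–H (7): add — endpoints in different components.
B–E (8): add — endpoints in different components.
C–H (9): skip — C and H already connected.
B–F (10): skip — B and F already connected.
C–F (13): skip — C and F already connected.
B–G (14): skip — B and G already connected.
G–H (15): skip — G and H already connected.
A–B (16): add — endpoints in different components.
MST edge set: {C–G, C–D, B–D, F–G, E–H, B–E, A–B}.
Of the listed edges, {A–B} are in the MST → 1.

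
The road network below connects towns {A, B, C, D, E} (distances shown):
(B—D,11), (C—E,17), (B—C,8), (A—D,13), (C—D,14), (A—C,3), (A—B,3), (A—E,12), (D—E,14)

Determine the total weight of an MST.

29

Prim, starting at B.
Step 1: cheapest edge leaving the tree is A—B (3); add A.
Step 2: cheapest edge leaving the tree is A—C (3); add C.
Step 3: cheapest edge leaving the tree is B—D (11); add D.
Step 4: cheapest edge leaving the tree is A—E (12); add E.
MST edges: A—B, A—C, B—D, A—E; total weight 3+3+11+12 = 29.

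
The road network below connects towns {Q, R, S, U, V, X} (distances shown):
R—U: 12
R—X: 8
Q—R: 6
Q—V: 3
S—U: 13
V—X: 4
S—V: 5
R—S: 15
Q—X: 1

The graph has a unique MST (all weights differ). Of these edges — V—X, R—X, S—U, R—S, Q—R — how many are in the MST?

Kruskal: consider edges lightest-first.
Q—X (1): add. Components now {U} {R} {V} {S} {Q,X}
Q—V (3): add. Components now {U} {R} {Q,V,X} {S}
V—X (4): skip — V and X already connected.
S—V (5): add. Components now {U} {R} {Q,S,V,X}
Q—R (6): add. Components now {U} {Q,R,S,V,X}
R—X (8): skip — R and X already connected.
R—U (12): add. Components now {Q,R,S,U,V,X}
MST edge set: {Q—X, Q—V, S—V, Q—R, R—U}.
Of the listed edges, {Q—R} are in the MST → 1.

1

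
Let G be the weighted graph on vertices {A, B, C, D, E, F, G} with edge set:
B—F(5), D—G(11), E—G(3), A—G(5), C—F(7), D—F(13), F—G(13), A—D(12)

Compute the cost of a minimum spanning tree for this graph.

44

Prim, starting at B.
Step 1: frontier [B—F 5] → take B—F (5); add F.
Step 2: frontier [C—F 7, D—F 13, F—G 13] → take C—F (7); add C.
Step 3: frontier [D—F 13, F—G 13] → take D—F (13); add D.
Step 4: frontier [D—G 11, A—D 12, F—G 13] → take D—G (11); add G.
Step 5: frontier [A—D 12, E—G 3, A—G 5] → take E—G (3); add E.
Step 6: frontier [A—D 12, A—G 5] → take A—G (5); add A.
MST edges: B—F, C—F, D—F, D—G, E—G, A—G; total weight 5+7+13+11+3+5 = 44.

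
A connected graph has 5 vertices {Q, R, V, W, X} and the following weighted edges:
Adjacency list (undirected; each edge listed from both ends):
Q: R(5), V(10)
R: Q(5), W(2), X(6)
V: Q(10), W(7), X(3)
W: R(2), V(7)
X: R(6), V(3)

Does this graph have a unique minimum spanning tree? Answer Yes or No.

Sort edges by weight, then run Kruskal:
R—W (2): add. Components now {X} {Q} {V} {R,W}
V—X (3): add. Components now {V,X} {Q} {R,W}
Q—R (5): add. Components now {V,X} {Q,R,W}
R—X (6): add. Components now {Q,R,V,W,X}
Every non-tree edge has weight strictly greater than the heaviest edge on the tree path between its endpoints, so the MST is unique.

Yes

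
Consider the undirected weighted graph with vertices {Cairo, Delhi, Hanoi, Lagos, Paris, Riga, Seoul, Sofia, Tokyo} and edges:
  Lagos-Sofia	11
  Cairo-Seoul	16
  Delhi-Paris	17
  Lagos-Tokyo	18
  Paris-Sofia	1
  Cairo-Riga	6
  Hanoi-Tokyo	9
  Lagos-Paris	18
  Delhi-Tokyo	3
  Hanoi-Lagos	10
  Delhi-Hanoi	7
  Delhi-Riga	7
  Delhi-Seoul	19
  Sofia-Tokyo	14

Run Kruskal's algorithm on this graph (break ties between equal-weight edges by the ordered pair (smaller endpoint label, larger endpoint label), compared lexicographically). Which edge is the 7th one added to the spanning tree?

Lagos-Sofia

Kruskal: consider edges lightest-first.
Paris-Sofia (1): add — endpoints in different components.
Delhi-Tokyo (3): add — endpoints in different components.
Cairo-Riga (6): add — endpoints in different components.
Delhi-Hanoi (7): add — endpoints in different components.
Delhi-Riga (7): add — endpoints in different components.
Hanoi-Tokyo (9): skip — Hanoi and Tokyo already connected.
Hanoi-Lagos (10): add — endpoints in different components.
Lagos-Sofia (11): add — endpoints in different components.
Sofia-Tokyo (14): skip — Sofia and Tokyo already connected.
Cairo-Seoul (16): add — endpoints in different components.
The 7th edge added is Lagos-Sofia.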